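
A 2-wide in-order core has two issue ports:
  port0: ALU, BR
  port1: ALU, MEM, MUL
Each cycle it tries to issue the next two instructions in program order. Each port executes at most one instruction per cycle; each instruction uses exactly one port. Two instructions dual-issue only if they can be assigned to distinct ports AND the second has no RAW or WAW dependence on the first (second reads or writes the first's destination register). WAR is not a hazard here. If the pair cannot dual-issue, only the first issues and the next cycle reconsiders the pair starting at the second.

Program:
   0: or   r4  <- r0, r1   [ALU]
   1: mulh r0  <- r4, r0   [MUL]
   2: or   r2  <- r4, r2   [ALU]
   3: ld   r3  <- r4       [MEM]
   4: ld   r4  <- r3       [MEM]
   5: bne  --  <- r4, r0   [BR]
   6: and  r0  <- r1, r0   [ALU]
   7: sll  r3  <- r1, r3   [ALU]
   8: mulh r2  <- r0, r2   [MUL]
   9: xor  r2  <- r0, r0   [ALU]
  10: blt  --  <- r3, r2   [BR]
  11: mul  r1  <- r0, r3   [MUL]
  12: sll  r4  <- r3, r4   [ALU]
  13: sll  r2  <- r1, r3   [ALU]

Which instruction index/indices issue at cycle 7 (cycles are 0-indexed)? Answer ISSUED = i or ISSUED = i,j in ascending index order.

t=0 i0:or ; RAW r4
t=1 i1+i2:mulh;or ; dual
t=2 i3:ld ; no-port MEM/MEM
t=3 i4:ld ; RAW r4
t=4 i5+i6:bne;and ; dual
t=5 i7+i8:sll;mulh ; dual
t=6 i9:xor ; RAW r2
t=7 i10+i11:blt;mul ; dual
t=8 i12+i13:sll;sll ; dual

ISSUED = 10,11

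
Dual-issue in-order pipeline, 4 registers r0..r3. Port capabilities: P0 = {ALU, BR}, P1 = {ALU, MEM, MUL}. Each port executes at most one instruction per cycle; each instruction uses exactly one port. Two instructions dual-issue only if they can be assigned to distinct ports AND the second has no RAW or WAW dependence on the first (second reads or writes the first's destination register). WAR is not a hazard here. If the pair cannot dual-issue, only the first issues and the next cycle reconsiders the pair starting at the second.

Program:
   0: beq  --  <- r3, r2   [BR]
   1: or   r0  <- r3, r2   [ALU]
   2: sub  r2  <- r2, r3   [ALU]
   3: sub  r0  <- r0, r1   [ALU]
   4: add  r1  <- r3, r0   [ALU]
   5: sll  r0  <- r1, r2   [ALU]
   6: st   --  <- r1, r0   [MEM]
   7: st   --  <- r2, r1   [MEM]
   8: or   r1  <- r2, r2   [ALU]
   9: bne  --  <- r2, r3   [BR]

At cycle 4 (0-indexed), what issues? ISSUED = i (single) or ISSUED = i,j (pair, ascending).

0. beq.BR/or.ALU @i0+i1  | 2-wide
1. sub.ALU/sub.ALU @i2+i3  | 2-wide
2. add.ALU @i4  | RAW r1
3. sll.ALU @i5  | RAW r0
4. st.MEM @i6  | no-port MEM/MEM
5. st.MEM/or.ALU @i7+i8  | 2-wide
6. bne.BR @i9  | tail

ISSUED = 6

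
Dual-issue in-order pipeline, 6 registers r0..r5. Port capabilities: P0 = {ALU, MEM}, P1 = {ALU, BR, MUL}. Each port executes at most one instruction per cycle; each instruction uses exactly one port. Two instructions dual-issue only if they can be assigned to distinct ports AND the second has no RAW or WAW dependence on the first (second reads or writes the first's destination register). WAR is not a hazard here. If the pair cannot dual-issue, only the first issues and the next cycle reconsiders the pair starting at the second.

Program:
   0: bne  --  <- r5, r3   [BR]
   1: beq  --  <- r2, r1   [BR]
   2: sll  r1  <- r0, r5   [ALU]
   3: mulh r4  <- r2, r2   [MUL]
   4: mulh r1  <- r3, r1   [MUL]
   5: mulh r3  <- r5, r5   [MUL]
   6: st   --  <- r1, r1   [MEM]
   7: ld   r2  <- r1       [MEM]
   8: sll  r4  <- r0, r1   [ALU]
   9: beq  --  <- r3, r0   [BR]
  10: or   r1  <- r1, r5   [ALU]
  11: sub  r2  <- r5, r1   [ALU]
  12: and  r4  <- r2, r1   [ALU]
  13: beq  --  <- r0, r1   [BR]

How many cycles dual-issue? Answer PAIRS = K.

PAIRS = 5

  cy0 -> i0 (bne.BR) no-port BR/BR
  cy1 -> i1,i2 (beq.BR;sll.ALU) 2-wide
  cy2 -> i3 (mulh.MUL) no-port MUL/MUL
  cy3 -> i4 (mulh.MUL) no-port MUL/MUL
  cy4 -> i5,i6 (mulh.MUL;st.MEM) 2-wide
  cy5 -> i7,i8 (ld.MEM;sll.ALU) 2-wide
  cy6 -> i9,i10 (beq.BR;or.ALU) 2-wide
  cy7 -> i11 (sub.ALU) RAW r2
  cy8 -> i12,i13 (and.ALU;beq.BR) 2-wide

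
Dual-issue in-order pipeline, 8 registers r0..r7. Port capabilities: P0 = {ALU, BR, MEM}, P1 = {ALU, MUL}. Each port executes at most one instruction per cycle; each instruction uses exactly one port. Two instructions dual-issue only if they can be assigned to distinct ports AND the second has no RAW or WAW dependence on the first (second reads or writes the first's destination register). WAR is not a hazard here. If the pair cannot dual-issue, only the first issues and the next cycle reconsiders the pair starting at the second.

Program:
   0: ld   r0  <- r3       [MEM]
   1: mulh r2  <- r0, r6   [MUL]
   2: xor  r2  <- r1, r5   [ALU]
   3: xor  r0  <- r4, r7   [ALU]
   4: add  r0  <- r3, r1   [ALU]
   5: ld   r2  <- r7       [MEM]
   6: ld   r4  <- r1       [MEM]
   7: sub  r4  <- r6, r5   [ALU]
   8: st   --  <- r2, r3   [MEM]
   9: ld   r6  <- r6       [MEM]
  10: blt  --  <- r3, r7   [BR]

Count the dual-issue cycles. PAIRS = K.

PAIRS = 3

#0 head=0: ld.MEM i0 RAW r0
#1 head=1: mulh.MUL i1 WAW r2
#2 head=2: xor.ALU+xor.ALU i2/i3 dual
#3 head=4: add.ALU+ld.MEM i4/i5 dual
#4 head=6: ld.MEM i6 WAW r4
#5 head=7: sub.ALU+st.MEM i7/i8 dual
#6 head=9: ld.MEM i9 no-port MEM/BR
#7 head=10: blt.BR i10 tail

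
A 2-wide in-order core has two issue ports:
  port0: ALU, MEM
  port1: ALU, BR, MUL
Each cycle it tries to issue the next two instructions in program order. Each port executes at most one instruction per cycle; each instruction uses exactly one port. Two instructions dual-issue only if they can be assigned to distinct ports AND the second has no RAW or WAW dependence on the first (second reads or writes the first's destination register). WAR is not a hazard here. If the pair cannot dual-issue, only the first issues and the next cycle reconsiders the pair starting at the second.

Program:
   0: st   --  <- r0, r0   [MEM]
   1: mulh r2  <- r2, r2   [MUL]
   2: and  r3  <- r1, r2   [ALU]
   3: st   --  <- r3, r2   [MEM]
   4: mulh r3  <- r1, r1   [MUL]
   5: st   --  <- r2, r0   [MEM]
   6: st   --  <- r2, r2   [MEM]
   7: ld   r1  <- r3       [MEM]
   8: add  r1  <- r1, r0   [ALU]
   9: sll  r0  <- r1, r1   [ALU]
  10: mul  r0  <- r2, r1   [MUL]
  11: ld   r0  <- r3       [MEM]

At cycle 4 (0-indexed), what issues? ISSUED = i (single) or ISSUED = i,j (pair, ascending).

0. st mulh @i0&i1  | dual
1. and @i2  | RAW r3
2. st mulh @i3&i4  | dual
3. st @i5  | no-port MEM/MEM
4. st @i6  | no-port MEM/MEM
5. ld @i7  | RAW+WAW r1
6. add @i8  | RAW r1
7. sll @i9  | WAW r0
8. mul @i10  | WAW r0
9. ld @i11  | tail

ISSUED = 6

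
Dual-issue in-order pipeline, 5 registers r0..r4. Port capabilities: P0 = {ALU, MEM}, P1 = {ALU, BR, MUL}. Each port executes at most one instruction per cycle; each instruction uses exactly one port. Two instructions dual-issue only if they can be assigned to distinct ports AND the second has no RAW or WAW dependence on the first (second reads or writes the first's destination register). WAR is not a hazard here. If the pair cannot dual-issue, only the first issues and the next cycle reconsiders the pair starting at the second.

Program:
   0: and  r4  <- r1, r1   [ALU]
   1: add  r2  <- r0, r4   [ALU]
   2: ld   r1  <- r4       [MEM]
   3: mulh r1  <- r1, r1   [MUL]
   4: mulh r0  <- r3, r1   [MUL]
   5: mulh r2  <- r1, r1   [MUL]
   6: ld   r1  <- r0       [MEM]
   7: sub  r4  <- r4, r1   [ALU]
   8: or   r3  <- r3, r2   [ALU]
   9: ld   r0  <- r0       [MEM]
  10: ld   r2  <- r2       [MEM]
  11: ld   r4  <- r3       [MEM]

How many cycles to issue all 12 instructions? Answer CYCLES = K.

c0: i0 and  RAW r4
c1: i1,i2 add;ld  pair
c2: i3 mulh  no-port MUL/MUL
c3: i4 mulh  no-port MUL/MUL
c4: i5,i6 mulh;ld  pair
c5: i7,i8 sub;or  pair
c6: i9 ld  no-port MEM/MEM
c7: i10 ld  no-port MEM/MEM
c8: i11 ld  tail

CYCLES = 9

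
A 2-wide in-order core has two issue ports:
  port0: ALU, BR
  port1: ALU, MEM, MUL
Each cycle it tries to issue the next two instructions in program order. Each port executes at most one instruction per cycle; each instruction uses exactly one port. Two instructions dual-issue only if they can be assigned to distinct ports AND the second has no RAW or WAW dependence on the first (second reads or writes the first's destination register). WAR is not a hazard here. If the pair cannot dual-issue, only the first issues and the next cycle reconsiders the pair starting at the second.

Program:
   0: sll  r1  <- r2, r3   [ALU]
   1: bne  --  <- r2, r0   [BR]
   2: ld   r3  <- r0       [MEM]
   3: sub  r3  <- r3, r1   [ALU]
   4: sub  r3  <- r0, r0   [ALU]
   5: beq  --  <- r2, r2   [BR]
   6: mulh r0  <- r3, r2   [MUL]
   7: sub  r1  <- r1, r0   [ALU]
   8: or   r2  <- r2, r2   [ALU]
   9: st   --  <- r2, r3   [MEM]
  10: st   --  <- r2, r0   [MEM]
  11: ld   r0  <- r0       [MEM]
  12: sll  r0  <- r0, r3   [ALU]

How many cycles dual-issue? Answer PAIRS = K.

PAIRS = 3

0. sll.ALU+bne.BR @i0+i1  | 2-wide
1. ld.MEM @i2  | RAW+WAW r3
2. sub.ALU @i3  | WAW r3
3. sub.ALU+beq.BR @i4+i5  | 2-wide
4. mulh.MUL @i6  | RAW r0
5. sub.ALU+or.ALU @i7+i8  | 2-wide
6. st.MEM @i9  | no-port MEM/MEM
7. st.MEM @i10  | no-port MEM/MEM
8. ld.MEM @i11  | RAW+WAW r0
9. sll.ALU @i12  | tail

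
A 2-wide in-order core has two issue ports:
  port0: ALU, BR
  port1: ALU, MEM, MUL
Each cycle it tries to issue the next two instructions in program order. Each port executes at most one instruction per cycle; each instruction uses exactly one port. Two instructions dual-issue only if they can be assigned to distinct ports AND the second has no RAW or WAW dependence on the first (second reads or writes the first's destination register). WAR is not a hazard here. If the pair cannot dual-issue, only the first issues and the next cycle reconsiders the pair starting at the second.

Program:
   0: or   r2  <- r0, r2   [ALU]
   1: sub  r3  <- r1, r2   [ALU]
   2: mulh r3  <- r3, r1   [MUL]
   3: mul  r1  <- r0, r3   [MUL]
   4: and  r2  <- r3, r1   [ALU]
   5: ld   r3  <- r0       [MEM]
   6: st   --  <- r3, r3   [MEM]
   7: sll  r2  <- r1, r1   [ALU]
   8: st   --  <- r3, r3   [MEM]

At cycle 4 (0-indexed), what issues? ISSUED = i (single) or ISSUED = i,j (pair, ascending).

[0] i0  or.ALU  -- RAW r2
[1] i1  sub.ALU  -- RAW+WAW r3
[2] i2  mulh.MUL  -- no-port MUL/MUL
[3] i3  mul.MUL  -- RAW r1
[4] i4&i5  and.ALU ld.MEM  -- dual
[5] i6&i7  st.MEM sll.ALU  -- dual
[6] i8  st.MEM  -- tail

ISSUED = 4,5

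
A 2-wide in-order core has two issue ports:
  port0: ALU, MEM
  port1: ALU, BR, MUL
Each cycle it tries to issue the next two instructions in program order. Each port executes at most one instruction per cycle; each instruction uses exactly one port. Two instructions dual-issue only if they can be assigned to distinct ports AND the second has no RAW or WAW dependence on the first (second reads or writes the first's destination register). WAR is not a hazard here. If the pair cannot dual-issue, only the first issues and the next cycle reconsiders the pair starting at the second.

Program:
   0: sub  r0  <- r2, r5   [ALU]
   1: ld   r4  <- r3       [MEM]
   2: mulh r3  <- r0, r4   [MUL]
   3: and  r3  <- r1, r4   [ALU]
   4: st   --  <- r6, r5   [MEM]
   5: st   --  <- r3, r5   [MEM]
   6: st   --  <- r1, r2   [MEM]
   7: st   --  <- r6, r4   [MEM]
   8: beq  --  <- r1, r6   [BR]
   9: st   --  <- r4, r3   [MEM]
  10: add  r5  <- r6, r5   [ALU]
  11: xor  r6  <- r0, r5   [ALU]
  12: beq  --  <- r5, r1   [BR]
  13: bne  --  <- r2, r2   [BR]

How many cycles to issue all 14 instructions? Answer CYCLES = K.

CYCLES = 9

#0 head=0: sub.ALU ld.MEM i0/i1 pair
#1 head=2: mulh.MUL i2 WAW r3
#2 head=3: and.ALU st.MEM i3/i4 pair
#3 head=5: st.MEM i5 no-port MEM/MEM
#4 head=6: st.MEM i6 no-port MEM/MEM
#5 head=7: st.MEM beq.BR i7/i8 pair
#6 head=9: st.MEM add.ALU i9/i10 pair
#7 head=11: xor.ALU beq.BR i11/i12 pair
#8 head=13: bne.BR i13 tail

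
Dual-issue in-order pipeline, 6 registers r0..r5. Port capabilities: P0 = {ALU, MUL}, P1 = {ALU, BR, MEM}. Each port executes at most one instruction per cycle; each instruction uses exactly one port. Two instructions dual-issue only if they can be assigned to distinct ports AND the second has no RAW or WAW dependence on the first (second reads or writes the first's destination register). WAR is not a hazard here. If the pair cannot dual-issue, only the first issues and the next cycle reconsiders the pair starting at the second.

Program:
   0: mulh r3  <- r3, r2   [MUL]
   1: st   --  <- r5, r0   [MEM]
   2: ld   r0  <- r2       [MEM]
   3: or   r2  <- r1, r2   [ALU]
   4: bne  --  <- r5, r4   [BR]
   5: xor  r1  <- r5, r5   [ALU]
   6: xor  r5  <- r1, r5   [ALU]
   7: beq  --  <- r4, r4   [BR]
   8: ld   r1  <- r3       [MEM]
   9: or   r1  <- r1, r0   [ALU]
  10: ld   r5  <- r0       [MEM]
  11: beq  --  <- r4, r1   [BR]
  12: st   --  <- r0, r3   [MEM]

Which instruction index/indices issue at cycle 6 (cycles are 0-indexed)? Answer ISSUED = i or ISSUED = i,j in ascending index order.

ISSUED = 11

[0] i0&i1  mulh+st  -- 2-wide
[1] i2&i3  ld+or  -- 2-wide
[2] i4&i5  bne+xor  -- 2-wide
[3] i6&i7  xor+beq  -- 2-wide
[4] i8  ld  -- RAW+WAW r1
[5] i9&i10  or+ld  -- 2-wide
[6] i11  beq  -- no-port BR/MEM
[7] i12  st  -- tail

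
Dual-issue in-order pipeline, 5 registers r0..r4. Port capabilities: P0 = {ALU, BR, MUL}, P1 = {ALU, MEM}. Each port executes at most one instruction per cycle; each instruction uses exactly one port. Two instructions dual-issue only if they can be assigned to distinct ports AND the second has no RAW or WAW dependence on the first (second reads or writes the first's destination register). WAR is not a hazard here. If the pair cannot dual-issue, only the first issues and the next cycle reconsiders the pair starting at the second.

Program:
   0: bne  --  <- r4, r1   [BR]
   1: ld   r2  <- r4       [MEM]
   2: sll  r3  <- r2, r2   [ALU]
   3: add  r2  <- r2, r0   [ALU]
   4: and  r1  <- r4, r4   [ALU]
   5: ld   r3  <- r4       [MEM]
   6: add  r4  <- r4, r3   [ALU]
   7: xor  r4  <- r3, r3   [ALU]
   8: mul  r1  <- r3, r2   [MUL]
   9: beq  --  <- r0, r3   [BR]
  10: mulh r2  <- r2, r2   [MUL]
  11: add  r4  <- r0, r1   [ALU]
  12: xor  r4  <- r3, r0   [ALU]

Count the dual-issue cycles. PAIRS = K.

[0] i0+i1  bne ld  -- pair
[1] i2+i3  sll add  -- pair
[2] i4+i5  and ld  -- pair
[3] i6  add  -- WAW r4
[4] i7+i8  xor mul  -- pair
[5] i9  beq  -- no-port BR/MUL
[6] i10+i11  mulh add  -- pair
[7] i12  xor  -- tail

PAIRS = 5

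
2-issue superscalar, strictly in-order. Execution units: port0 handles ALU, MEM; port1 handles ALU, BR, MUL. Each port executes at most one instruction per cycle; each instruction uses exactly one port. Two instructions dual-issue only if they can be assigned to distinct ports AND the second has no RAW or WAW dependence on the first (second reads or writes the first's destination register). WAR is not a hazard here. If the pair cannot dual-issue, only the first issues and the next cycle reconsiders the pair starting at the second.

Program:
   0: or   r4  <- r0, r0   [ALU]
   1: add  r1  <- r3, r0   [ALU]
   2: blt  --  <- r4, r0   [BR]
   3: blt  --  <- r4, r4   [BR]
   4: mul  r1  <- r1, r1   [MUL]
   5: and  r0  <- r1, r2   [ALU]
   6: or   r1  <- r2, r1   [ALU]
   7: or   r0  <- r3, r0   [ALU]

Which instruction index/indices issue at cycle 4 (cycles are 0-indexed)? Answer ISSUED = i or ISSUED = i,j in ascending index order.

ISSUED = 5,6

0. or.ALU/add.ALU @i0,i1  | 2-wide
1. blt.BR @i2  | no-port BR/BR
2. blt.BR @i3  | no-port BR/MUL
3. mul.MUL @i4  | RAW r1
4. and.ALU/or.ALU @i5,i6  | 2-wide
5. or.ALU @i7  | tail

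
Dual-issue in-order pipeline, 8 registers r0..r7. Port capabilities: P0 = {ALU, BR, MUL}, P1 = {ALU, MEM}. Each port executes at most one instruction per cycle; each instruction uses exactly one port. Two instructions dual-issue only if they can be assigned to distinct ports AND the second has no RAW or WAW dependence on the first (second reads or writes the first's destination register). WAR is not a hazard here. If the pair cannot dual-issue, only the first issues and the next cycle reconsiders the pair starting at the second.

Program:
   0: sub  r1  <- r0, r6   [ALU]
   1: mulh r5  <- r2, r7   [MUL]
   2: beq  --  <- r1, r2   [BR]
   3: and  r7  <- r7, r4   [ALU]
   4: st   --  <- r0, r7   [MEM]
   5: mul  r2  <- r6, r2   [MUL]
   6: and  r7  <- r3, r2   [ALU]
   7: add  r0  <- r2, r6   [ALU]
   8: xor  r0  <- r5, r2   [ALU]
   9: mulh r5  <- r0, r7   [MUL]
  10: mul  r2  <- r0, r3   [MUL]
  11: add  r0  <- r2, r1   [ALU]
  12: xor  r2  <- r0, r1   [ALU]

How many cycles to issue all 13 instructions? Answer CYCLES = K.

CYCLES = 9

t=0 i0/i1:sub.ALU+mulh.MUL ; pair
t=1 i2/i3:beq.BR+and.ALU ; pair
t=2 i4/i5:st.MEM+mul.MUL ; pair
t=3 i6/i7:and.ALU+add.ALU ; pair
t=4 i8:xor.ALU ; RAW r0
t=5 i9:mulh.MUL ; no-port MUL/MUL
t=6 i10:mul.MUL ; RAW r2
t=7 i11:add.ALU ; RAW r0
t=8 i12:xor.ALU ; tail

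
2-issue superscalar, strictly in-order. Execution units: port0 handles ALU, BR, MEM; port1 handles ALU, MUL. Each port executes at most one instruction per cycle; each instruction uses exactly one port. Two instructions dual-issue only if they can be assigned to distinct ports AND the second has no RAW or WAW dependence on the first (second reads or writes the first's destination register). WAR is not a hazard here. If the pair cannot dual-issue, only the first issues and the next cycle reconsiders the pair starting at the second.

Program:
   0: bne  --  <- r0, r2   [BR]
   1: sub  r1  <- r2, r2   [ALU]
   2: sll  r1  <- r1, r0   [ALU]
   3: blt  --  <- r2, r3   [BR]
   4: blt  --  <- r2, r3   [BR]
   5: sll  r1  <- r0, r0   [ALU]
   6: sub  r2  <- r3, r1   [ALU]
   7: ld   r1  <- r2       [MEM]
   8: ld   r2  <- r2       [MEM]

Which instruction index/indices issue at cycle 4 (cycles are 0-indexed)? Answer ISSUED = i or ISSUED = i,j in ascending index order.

ISSUED = 7

#0 head=0: bne+sub i0&i1 dual
#1 head=2: sll+blt i2&i3 dual
#2 head=4: blt+sll i4&i5 dual
#3 head=6: sub i6 RAW r2
#4 head=7: ld i7 no-port MEM/MEM
#5 head=8: ld i8 tail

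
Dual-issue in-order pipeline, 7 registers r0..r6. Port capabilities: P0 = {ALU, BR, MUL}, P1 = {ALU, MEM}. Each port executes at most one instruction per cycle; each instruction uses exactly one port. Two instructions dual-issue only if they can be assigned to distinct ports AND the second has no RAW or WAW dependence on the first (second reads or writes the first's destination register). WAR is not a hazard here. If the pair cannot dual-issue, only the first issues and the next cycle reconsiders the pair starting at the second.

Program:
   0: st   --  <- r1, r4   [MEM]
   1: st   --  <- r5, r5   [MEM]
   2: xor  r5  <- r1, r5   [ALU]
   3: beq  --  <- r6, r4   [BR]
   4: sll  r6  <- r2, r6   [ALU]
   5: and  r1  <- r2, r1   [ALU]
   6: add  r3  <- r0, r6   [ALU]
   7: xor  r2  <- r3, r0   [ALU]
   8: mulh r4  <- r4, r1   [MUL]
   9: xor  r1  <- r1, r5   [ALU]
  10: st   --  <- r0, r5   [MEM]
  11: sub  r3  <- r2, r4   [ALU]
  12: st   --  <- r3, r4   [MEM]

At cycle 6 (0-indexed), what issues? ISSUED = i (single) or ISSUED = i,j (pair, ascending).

ISSUED = 11

t=0 i0:st.MEM ; no-port MEM/MEM
t=1 i1+i2:st.MEM xor.ALU ; 2-wide
t=2 i3+i4:beq.BR sll.ALU ; 2-wide
t=3 i5+i6:and.ALU add.ALU ; 2-wide
t=4 i7+i8:xor.ALU mulh.MUL ; 2-wide
t=5 i9+i10:xor.ALU st.MEM ; 2-wide
t=6 i11:sub.ALU ; RAW r3
t=7 i12:st.MEM ; tail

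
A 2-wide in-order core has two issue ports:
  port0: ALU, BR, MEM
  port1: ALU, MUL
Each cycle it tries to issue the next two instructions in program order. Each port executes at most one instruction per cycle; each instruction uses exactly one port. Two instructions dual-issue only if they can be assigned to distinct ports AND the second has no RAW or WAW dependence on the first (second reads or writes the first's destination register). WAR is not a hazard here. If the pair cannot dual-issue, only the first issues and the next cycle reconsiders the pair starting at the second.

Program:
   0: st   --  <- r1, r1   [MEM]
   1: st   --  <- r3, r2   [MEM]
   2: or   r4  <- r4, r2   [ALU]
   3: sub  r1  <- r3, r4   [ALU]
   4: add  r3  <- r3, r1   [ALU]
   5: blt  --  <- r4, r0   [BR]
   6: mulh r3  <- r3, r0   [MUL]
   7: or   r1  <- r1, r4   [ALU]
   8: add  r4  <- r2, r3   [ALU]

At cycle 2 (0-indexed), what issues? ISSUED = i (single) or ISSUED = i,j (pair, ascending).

t=0 i0:st.MEM ; no-port MEM/MEM
t=1 i1&i2:st.MEM;or.ALU ; pair
t=2 i3:sub.ALU ; RAW r1
t=3 i4&i5:add.ALU;blt.BR ; pair
t=4 i6&i7:mulh.MUL;or.ALU ; pair
t=5 i8:add.ALU ; tail

ISSUED = 3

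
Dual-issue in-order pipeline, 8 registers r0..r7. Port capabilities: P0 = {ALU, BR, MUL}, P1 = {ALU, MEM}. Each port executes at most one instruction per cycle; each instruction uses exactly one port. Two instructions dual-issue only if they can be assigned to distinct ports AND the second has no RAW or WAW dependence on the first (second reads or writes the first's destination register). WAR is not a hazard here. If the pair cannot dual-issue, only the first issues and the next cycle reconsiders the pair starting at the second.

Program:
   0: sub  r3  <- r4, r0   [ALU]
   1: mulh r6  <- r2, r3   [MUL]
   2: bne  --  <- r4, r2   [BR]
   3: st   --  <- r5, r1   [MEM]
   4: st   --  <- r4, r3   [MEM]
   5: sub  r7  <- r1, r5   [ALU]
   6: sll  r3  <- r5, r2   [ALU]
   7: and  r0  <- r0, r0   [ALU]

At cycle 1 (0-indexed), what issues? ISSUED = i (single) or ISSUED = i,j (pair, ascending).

ISSUED = 1

  cy0 -> i0 (sub.ALU) RAW r3
  cy1 -> i1 (mulh.MUL) no-port MUL/BR
  cy2 -> i2/i3 (bne.BR;st.MEM) pair
  cy3 -> i4/i5 (st.MEM;sub.ALU) pair
  cy4 -> i6/i7 (sll.ALU;and.ALU) pair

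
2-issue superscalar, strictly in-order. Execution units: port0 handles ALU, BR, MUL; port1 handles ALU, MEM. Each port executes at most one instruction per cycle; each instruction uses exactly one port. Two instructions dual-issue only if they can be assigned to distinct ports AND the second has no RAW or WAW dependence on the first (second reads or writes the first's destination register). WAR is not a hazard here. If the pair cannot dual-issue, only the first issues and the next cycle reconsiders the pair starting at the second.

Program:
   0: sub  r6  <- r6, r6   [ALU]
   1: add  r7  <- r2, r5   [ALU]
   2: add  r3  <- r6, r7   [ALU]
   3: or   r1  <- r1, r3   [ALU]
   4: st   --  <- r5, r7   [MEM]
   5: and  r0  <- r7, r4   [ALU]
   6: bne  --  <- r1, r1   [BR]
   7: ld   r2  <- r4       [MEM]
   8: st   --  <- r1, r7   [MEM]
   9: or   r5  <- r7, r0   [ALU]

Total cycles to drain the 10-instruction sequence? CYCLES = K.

t=0 i0,i1:sub.ALU/add.ALU ; dual
t=1 i2:add.ALU ; RAW r3
t=2 i3,i4:or.ALU/st.MEM ; dual
t=3 i5,i6:and.ALU/bne.BR ; dual
t=4 i7:ld.MEM ; no-port MEM/MEM
t=5 i8,i9:st.MEM/or.ALU ; dual

CYCLES = 6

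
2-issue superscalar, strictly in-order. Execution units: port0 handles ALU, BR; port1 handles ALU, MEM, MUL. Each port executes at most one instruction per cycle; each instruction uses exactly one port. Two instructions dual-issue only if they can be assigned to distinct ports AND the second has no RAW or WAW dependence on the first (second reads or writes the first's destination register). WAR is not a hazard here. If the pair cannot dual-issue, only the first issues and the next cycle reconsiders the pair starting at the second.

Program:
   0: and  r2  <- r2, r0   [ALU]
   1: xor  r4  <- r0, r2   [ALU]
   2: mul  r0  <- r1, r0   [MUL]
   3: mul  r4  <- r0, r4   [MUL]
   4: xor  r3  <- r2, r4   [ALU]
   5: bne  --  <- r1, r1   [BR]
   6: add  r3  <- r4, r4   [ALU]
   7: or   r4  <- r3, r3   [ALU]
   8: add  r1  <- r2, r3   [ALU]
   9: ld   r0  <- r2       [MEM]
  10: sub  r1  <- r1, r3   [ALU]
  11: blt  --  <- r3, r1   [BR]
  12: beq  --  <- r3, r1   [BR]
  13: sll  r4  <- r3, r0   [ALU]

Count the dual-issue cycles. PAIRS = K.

PAIRS = 5

[0] i0  and  -- RAW r2
[1] i1&i2  xor;mul  -- dual
[2] i3  mul  -- RAW r4
[3] i4&i5  xor;bne  -- dual
[4] i6  add  -- RAW r3
[5] i7&i8  or;add  -- dual
[6] i9&i10  ld;sub  -- dual
[7] i11  blt  -- no-port BR/BR
[8] i12&i13  beq;sll  -- dual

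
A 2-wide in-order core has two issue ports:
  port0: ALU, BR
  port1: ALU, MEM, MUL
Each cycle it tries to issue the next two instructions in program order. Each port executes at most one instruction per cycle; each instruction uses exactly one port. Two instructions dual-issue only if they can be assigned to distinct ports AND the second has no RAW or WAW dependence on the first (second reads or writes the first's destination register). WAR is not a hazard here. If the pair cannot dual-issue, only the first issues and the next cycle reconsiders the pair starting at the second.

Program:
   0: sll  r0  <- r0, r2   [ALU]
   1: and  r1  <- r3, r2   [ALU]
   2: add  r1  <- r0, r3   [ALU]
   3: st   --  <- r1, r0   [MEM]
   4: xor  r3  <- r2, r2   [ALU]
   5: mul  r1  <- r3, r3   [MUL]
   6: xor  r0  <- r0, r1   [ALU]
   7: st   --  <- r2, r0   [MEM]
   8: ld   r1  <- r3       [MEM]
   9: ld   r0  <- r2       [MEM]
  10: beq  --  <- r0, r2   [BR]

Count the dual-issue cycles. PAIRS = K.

PAIRS = 2

#0 head=0: sll.ALU;and.ALU i0,i1 2-wide
#1 head=2: add.ALU i2 RAW r1
#2 head=3: st.MEM;xor.ALU i3,i4 2-wide
#3 head=5: mul.MUL i5 RAW r1
#4 head=6: xor.ALU i6 RAW r0
#5 head=7: st.MEM i7 no-port MEM/MEM
#6 head=8: ld.MEM i8 no-port MEM/MEM
#7 head=9: ld.MEM i9 RAW r0
#8 head=10: beq.BR i10 tail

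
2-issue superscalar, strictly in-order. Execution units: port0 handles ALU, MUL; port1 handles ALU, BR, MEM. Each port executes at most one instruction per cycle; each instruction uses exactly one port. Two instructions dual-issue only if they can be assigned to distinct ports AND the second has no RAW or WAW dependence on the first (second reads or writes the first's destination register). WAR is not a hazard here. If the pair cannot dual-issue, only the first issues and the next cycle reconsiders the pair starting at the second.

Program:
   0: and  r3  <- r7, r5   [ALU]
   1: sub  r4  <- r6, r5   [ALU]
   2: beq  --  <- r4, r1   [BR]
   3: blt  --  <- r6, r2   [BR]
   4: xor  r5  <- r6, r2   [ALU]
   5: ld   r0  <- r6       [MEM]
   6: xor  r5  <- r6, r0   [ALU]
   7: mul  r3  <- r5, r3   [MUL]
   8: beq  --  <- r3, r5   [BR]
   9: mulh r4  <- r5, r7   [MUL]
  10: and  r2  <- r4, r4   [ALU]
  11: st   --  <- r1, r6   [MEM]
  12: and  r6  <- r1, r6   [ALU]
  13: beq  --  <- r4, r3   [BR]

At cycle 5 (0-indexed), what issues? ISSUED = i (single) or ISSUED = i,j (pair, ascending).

  cy0 -> i0&i1 (and+sub) pair
  cy1 -> i2 (beq) no-port BR/BR
  cy2 -> i3&i4 (blt+xor) pair
  cy3 -> i5 (ld) RAW r0
  cy4 -> i6 (xor) RAW r5
  cy5 -> i7 (mul) RAW r3
  cy6 -> i8&i9 (beq+mulh) pair
  cy7 -> i10&i11 (and+st) pair
  cy8 -> i12&i13 (and+beq) pair

ISSUED = 7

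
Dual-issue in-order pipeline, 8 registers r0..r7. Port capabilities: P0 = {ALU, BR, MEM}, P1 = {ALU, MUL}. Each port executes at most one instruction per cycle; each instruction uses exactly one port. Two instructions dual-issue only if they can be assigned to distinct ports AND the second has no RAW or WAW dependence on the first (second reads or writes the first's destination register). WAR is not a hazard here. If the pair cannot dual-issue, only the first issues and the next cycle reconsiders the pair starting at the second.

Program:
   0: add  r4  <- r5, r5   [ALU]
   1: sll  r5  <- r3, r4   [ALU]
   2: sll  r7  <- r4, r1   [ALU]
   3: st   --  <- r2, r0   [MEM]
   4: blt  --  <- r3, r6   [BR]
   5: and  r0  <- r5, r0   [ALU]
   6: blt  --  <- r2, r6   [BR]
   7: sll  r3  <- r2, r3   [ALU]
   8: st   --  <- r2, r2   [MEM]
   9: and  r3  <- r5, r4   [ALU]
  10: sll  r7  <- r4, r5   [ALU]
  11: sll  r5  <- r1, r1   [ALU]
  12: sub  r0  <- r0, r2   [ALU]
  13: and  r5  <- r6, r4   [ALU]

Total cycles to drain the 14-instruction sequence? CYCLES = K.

#0 head=0: add.ALU i0 RAW r4
#1 head=1: sll.ALU;sll.ALU i1/i2 2-wide
#2 head=3: st.MEM i3 no-port MEM/BR
#3 head=4: blt.BR;and.ALU i4/i5 2-wide
#4 head=6: blt.BR;sll.ALU i6/i7 2-wide
#5 head=8: st.MEM;and.ALU i8/i9 2-wide
#6 head=10: sll.ALU;sll.ALU i10/i11 2-wide
#7 head=12: sub.ALU;and.ALU i12/i13 2-wide

CYCLES = 8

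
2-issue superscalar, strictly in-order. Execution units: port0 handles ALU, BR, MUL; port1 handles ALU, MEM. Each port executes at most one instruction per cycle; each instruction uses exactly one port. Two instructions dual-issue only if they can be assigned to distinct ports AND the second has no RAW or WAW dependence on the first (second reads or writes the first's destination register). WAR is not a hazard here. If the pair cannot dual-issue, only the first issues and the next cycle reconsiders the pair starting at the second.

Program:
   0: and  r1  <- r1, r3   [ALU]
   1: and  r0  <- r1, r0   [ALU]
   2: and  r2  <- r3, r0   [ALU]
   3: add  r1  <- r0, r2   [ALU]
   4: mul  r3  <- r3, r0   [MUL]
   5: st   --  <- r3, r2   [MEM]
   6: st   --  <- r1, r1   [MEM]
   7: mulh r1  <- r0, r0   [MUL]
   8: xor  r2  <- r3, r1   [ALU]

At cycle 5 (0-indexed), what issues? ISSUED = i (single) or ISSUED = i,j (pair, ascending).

  cy0 -> i0 (and.ALU) RAW r1
  cy1 -> i1 (and.ALU) RAW r0
  cy2 -> i2 (and.ALU) RAW r2
  cy3 -> i3+i4 (add.ALU/mul.MUL) 2-wide
  cy4 -> i5 (st.MEM) no-port MEM/MEM
  cy5 -> i6+i7 (st.MEM/mulh.MUL) 2-wide
  cy6 -> i8 (xor.ALU) tail

ISSUED = 6,7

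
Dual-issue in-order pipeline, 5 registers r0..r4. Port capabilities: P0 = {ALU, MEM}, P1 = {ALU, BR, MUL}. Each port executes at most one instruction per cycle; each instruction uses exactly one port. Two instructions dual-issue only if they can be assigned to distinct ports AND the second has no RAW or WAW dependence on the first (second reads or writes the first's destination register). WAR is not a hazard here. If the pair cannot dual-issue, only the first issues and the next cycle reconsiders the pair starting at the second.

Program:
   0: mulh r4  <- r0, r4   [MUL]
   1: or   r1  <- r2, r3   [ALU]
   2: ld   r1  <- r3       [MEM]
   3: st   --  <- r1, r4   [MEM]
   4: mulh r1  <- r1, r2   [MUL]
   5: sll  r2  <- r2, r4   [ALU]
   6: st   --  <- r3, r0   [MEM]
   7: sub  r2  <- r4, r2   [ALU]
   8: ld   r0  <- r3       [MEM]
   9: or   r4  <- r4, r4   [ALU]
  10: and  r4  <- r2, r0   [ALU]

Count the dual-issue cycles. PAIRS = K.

PAIRS = 4

0. mulh.MUL;or.ALU @i0,i1  | dual
1. ld.MEM @i2  | no-port MEM/MEM
2. st.MEM;mulh.MUL @i3,i4  | dual
3. sll.ALU;st.MEM @i5,i6  | dual
4. sub.ALU;ld.MEM @i7,i8  | dual
5. or.ALU @i9  | WAW r4
6. and.ALU @i10  | tail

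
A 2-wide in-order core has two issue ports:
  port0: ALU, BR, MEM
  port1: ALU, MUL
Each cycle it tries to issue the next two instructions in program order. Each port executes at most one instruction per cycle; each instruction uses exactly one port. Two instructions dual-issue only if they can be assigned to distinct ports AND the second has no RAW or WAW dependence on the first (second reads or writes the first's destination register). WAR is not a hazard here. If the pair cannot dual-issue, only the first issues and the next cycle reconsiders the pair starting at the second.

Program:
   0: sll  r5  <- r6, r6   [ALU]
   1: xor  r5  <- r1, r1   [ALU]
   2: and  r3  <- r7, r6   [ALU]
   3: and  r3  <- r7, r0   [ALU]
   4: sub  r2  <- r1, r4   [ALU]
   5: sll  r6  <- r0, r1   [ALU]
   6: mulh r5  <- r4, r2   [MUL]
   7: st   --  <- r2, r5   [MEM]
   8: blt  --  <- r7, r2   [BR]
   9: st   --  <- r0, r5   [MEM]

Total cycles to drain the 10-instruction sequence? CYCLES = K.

0. sll.ALU @i0  | WAW r5
1. xor.ALU;and.ALU @i1+i2  | 2-wide
2. and.ALU;sub.ALU @i3+i4  | 2-wide
3. sll.ALU;mulh.MUL @i5+i6  | 2-wide
4. st.MEM @i7  | no-port MEM/BR
5. blt.BR @i8  | no-port BR/MEM
6. st.MEM @i9  | tail

CYCLES = 7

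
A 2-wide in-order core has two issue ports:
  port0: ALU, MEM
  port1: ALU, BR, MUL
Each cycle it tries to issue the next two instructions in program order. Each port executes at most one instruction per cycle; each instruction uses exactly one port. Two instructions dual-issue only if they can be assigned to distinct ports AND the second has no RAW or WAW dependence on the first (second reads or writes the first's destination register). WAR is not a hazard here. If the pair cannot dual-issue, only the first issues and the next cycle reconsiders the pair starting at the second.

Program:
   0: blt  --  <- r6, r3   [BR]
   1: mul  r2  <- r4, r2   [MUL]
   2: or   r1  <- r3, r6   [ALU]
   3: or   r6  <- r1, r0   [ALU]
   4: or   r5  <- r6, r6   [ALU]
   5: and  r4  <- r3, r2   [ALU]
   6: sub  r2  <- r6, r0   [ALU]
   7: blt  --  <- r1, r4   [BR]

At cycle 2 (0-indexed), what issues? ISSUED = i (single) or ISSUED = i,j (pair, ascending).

ISSUED = 3

c0: i0 blt.BR  no-port BR/MUL
c1: i1+i2 mul.MUL;or.ALU  pair
c2: i3 or.ALU  RAW r6
c3: i4+i5 or.ALU;and.ALU  pair
c4: i6+i7 sub.ALU;blt.BR  pair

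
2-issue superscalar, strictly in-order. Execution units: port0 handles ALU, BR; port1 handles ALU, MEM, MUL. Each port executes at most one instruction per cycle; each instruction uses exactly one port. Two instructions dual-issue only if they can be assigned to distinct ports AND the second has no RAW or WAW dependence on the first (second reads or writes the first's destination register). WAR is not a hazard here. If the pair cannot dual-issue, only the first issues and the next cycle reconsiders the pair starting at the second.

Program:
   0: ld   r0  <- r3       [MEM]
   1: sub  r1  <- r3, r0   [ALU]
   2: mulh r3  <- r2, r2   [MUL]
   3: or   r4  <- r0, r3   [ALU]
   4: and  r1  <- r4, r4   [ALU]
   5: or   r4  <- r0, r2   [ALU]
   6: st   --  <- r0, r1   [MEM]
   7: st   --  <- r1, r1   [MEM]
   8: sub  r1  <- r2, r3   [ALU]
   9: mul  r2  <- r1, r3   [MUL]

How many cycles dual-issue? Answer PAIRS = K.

PAIRS = 3

  cy0 -> i0 (ld.MEM) RAW r0
  cy1 -> i1+i2 (sub.ALU/mulh.MUL) dual
  cy2 -> i3 (or.ALU) RAW r4
  cy3 -> i4+i5 (and.ALU/or.ALU) dual
  cy4 -> i6 (st.MEM) no-port MEM/MEM
  cy5 -> i7+i8 (st.MEM/sub.ALU) dual
  cy6 -> i9 (mul.MUL) tail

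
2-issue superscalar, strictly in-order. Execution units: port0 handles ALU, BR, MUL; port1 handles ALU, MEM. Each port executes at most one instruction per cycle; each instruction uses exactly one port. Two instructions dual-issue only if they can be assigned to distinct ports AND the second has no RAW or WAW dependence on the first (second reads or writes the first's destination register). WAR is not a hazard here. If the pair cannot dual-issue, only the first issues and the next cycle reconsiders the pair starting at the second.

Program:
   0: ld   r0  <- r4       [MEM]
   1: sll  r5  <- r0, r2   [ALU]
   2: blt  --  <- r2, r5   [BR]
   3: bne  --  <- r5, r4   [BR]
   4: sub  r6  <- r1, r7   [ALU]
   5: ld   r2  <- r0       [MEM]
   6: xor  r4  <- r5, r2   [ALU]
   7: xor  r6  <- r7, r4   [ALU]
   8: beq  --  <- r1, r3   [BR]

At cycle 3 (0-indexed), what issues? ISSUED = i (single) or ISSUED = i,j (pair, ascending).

  cy0 -> i0 (ld.MEM) RAW r0
  cy1 -> i1 (sll.ALU) RAW r5
  cy2 -> i2 (blt.BR) no-port BR/BR
  cy3 -> i3+i4 (bne.BR;sub.ALU) dual
  cy4 -> i5 (ld.MEM) RAW r2
  cy5 -> i6 (xor.ALU) RAW r4
  cy6 -> i7+i8 (xor.ALU;beq.BR) dual

ISSUED = 3,4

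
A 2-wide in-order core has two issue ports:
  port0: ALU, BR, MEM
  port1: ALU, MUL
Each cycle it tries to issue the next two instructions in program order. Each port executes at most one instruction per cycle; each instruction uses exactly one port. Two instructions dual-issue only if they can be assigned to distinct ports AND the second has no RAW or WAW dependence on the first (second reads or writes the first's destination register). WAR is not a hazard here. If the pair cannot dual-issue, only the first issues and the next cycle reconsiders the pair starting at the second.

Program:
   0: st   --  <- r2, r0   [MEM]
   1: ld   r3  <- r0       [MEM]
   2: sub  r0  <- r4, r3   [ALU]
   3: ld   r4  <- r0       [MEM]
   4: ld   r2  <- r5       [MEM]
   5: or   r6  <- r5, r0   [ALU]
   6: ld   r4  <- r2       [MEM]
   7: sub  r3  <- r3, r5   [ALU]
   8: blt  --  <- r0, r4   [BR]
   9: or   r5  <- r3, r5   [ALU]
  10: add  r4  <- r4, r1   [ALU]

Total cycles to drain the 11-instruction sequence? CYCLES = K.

CYCLES = 8

c0: i0 st  no-port MEM/MEM
c1: i1 ld  RAW r3
c2: i2 sub  RAW r0
c3: i3 ld  no-port MEM/MEM
c4: i4/i5 ld+or  pair
c5: i6/i7 ld+sub  pair
c6: i8/i9 blt+or  pair
c7: i10 add  tail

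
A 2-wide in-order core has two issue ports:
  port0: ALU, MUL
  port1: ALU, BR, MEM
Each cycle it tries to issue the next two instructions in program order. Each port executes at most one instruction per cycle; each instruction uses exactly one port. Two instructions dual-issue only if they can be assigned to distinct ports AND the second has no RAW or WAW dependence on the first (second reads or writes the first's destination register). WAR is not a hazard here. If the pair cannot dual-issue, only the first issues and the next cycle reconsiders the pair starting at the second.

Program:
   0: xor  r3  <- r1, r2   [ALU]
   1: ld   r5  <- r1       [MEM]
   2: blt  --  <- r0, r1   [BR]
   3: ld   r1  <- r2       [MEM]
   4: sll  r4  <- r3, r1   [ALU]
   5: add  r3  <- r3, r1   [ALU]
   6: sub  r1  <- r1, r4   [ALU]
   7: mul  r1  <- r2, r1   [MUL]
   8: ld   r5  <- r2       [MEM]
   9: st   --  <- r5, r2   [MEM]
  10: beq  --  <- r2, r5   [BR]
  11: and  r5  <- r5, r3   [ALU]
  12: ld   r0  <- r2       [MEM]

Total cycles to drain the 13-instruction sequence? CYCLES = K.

CYCLES = 9

c0: i0,i1 xor.ALU ld.MEM  dual
c1: i2 blt.BR  no-port BR/MEM
c2: i3 ld.MEM  RAW r1
c3: i4,i5 sll.ALU add.ALU  dual
c4: i6 sub.ALU  RAW+WAW r1
c5: i7,i8 mul.MUL ld.MEM  dual
c6: i9 st.MEM  no-port MEM/BR
c7: i10,i11 beq.BR and.ALU  dual
c8: i12 ld.MEM  tail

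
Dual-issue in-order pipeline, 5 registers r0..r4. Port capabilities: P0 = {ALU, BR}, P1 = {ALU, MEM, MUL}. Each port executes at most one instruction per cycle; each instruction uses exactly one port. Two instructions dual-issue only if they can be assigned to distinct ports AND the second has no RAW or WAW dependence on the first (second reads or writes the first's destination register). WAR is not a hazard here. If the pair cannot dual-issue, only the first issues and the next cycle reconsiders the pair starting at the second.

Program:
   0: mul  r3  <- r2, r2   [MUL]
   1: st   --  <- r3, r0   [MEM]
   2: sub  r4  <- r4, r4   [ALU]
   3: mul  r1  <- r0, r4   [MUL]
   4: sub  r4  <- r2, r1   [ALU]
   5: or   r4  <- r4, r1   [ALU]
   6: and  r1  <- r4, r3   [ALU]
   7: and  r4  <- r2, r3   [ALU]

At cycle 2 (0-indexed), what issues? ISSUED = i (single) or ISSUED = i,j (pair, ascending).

#0 head=0: mul i0 no-port MUL/MEM
#1 head=1: st sub i1+i2 2-wide
#2 head=3: mul i3 RAW r1
#3 head=4: sub i4 RAW+WAW r4
#4 head=5: or i5 RAW r4
#5 head=6: and and i6+i7 2-wide

ISSUED = 3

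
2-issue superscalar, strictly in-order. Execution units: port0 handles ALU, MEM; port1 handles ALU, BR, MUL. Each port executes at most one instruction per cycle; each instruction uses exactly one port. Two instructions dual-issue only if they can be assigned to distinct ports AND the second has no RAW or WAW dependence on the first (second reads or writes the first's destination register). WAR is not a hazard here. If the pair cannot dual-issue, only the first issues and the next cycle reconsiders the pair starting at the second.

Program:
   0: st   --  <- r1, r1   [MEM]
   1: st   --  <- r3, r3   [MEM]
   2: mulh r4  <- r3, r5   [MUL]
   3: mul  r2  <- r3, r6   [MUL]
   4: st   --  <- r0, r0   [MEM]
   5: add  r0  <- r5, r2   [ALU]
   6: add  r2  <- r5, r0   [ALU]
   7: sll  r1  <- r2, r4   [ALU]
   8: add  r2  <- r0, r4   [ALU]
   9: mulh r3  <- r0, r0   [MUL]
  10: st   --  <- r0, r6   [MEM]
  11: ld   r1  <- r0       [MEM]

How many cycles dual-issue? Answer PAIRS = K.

#0 head=0: st.MEM i0 no-port MEM/MEM
#1 head=1: st.MEM+mulh.MUL i1&i2 2-wide
#2 head=3: mul.MUL+st.MEM i3&i4 2-wide
#3 head=5: add.ALU i5 RAW r0
#4 head=6: add.ALU i6 RAW r2
#5 head=7: sll.ALU+add.ALU i7&i8 2-wide
#6 head=9: mulh.MUL+st.MEM i9&i10 2-wide
#7 head=11: ld.MEM i11 tail

PAIRS = 4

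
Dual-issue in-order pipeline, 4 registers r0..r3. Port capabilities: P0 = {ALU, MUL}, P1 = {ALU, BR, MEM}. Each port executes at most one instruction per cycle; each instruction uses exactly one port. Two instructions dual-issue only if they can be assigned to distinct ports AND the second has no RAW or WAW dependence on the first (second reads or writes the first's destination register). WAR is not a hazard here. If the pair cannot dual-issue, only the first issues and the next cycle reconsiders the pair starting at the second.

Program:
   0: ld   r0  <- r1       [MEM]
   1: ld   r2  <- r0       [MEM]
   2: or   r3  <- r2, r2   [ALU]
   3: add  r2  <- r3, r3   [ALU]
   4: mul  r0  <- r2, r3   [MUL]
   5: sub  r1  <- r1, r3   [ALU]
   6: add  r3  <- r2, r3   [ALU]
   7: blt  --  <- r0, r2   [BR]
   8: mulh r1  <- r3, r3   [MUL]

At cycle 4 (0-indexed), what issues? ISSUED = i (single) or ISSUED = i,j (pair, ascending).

ISSUED = 4,5

[0] i0  ld  -- no-port MEM/MEM
[1] i1  ld  -- RAW r2
[2] i2  or  -- RAW r3
[3] i3  add  -- RAW r2
[4] i4/i5  mul/sub  -- dual
[5] i6/i7  add/blt  -- dual
[6] i8  mulh  -- tail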